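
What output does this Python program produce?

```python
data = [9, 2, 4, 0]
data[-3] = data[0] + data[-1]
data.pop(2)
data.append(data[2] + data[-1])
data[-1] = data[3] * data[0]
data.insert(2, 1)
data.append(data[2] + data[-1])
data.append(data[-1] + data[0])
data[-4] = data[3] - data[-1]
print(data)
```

[9, 9, 1, -10, 0, 1, 10]

data[-3] = data[0]+data[-1] = 9+0 = 9 → [9, 9, 4, 0]
pop(2) removes 4 → [9, 9, 0]
append data[2]+data[-1] = 0+0 = 0 → [9, 9, 0, 0]
data[-1] = data[3]*data[0] = 0*9 = 0 → [9, 9, 0, 0]
insert 1 at 2 → [9, 9, 1, 0, 0]
append data[2]+data[-1] = 1+0 = 1 → [9, 9, 1, 0, 0, 1]
append data[-1]+data[0] = 1+9 = 10 → [9, 9, 1, 0, 0, 1, 10]
data[-4] = data[3]-data[-1] = 0-10 = -10 → [9, 9, 1, -10, 0, 1, 10]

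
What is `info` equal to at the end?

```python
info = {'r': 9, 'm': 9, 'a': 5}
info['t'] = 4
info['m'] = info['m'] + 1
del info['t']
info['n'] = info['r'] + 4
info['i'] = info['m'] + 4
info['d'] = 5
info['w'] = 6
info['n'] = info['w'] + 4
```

{'r': 9, 'm': 10, 'a': 5, 'n': 10, 'i': 14, 'd': 5, 'w': 6}

info['t'] = 4 → {'r': 9, 'm': 9, 'a': 5, 't': 4}
info['m'] = info['m']+1 = 10 → {'r': 9, 'm': 10, 'a': 5, 't': 4}
del 't' → {'r': 9, 'm': 10, 'a': 5}
info['n'] = info['r']+4 = 13 → {'r': 9, 'm': 10, 'a': 5, 'n': 13}
info['i'] = info['m']+4 = 14 → {'r': 9, 'm': 10, 'a': 5, 'n': 13, 'i': 14}
info['d'] = 5 → {'r': 9, 'm': 10, 'a': 5, 'n': 13, 'i': 14, 'd': 5}
info['w'] = 6 → {'r': 9, 'm': 10, 'a': 5, 'n': 13, 'i': 14, 'd': 5, 'w': 6}
info['n'] = info['w']+4 = 10 → {'r': 9, 'm': 10, 'a': 5, 'n': 10, 'i': 14, 'd': 5, 'w': 6}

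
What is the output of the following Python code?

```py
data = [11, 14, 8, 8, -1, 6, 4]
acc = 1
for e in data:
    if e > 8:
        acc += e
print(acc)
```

e=11: >8, acc = 1+11 = 12
e=14: >8, acc = 12+14 = 26
e=8: not >8
e=8: not >8
e=-1: not >8
e=6: not >8
e=4: not >8

26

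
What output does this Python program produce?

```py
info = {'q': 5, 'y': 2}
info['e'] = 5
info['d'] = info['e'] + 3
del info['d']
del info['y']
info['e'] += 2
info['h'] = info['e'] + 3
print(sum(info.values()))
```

info['e'] = 5 → {'q': 5, 'y': 2, 'e': 5}
info['d'] = info['e']+3 = 8 → {'q': 5, 'y': 2, 'e': 5, 'd': 8}
del 'd' → {'q': 5, 'y': 2, 'e': 5}
del 'y' → {'q': 5, 'e': 5}
info['e'] = 5+2 = 7 → {'q': 5, 'e': 7}
info['h'] = info['e']+3 = 10 → {'q': 5, 'e': 7, 'h': 10}
sum of values = 22

22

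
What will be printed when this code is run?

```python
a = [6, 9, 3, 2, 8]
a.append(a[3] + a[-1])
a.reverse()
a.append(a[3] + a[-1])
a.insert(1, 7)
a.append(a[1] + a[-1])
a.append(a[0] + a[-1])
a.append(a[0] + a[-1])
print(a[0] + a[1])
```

append a[3]+a[-1] = 2+8 = 10 → [6, 9, 3, 2, 8, 10]
reverse → [10, 8, 2, 3, 9, 6]
append a[3]+a[-1] = 3+6 = 9 → [10, 8, 2, 3, 9, 6, 9]
insert 7 at 1 → [10, 7, 8, 2, 3, 9, 6, 9]
append a[1]+a[-1] = 7+9 = 16 → [10, 7, 8, 2, 3, 9, 6, 9, 16]
append a[0]+a[-1] = 10+16 = 26 → [10, 7, 8, 2, 3, 9, 6, 9, 16, 26]
append a[0]+a[-1] = 10+26 = 36 → [10, 7, 8, 2, 3, 9, 6, 9, 16, 26, 36]
a[0]+a[1] = 10+7 = 17

17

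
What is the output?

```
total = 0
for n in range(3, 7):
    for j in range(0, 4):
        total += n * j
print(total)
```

108

n=3,j=0: total = 0+0 = 0
n=3,j=1: total = 0+3 = 3
n=3,j=2: total = 3+6 = 9
n=3,j=3: total = 9+9 = 18
n=4,j=0: total = 18+0 = 18
n=4,j=1: total = 18+4 = 22
n=4,j=2: total = 22+8 = 30
n=4,j=3: total = 30+12 = 42
n=5,j=0: total = 42+0 = 42
n=5,j=1: total = 42+5 = 47
n=5,j=2: total = 47+10 = 57
n=5,j=3: total = 57+15 = 72
n=6,j=0: total = 72+0 = 72
n=6,j=1: total = 72+6 = 78
n=6,j=2: total = 78+12 = 90
n=6,j=3: total = 90+18 = 108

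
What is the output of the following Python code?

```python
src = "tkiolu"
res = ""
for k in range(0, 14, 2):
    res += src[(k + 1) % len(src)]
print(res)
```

k=0: add src[1]='k' → 'k'
k=2: add src[3]='o' → 'ko'
k=4: add src[5]='u' → 'kou'
k=6: add src[1]='k' → 'kouk'
k=8: add src[3]='o' → 'kouko'
k=10: add src[5]='u' → 'koukou'
k=12: add src[1]='k' → 'koukouk'

koukouk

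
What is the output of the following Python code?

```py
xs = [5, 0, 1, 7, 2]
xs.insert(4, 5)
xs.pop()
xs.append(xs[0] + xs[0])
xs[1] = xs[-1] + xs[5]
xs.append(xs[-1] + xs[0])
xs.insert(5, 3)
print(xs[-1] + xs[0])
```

20

insert 5 at 4 → [5, 0, 1, 7, 5, 2]
pop() removes 2 → [5, 0, 1, 7, 5]
append xs[0]+xs[0] = 5+5 = 10 → [5, 0, 1, 7, 5, 10]
xs[1] = xs[-1]+xs[5] = 10+10 = 20 → [5, 20, 1, 7, 5, 10]
append xs[-1]+xs[0] = 10+5 = 15 → [5, 20, 1, 7, 5, 10, 15]
insert 3 at 5 → [5, 20, 1, 7, 5, 3, 10, 15]
xs[-1]+xs[0] = 15+5 = 20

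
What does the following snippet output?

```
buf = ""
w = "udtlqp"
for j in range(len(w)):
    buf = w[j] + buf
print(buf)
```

pqltdu

j=0: prepend 'u' → 'u'
j=1: prepend 'd' → 'du'
j=2: prepend 't' → 'tdu'
j=3: prepend 'l' → 'ltdu'
j=4: prepend 'q' → 'qltdu'
j=5: prepend 'p' → 'pqltdu'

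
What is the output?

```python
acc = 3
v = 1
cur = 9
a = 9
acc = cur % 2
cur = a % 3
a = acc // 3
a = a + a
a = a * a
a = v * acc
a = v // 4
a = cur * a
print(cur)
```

0

acc = 9%2 = 1
cur = 9%3 = 0
a = 1//3 = 0
a = 0+0 = 0
a = 0*0 = 0
a = 1*1 = 1
a = 1//4 = 0
a = 0*0 = 0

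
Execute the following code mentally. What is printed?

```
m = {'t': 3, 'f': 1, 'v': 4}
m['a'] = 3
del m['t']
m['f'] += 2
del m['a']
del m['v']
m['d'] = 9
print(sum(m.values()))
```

12

m['a'] = 3 → {'t': 3, 'f': 1, 'v': 4, 'a': 3}
del 't' → {'f': 1, 'v': 4, 'a': 3}
m['f'] = 1+2 = 3 → {'f': 3, 'v': 4, 'a': 3}
del 'a' → {'f': 3, 'v': 4}
del 'v' → {'f': 3}
m['d'] = 9 → {'f': 3, 'd': 9}
sum of values = 12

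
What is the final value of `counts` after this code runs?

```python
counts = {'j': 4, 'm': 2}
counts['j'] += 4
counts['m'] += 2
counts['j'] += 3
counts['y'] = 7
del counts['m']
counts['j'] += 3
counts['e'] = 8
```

counts['j'] = 4+4 = 8 → {'j': 8, 'm': 2}
counts['m'] = 2+2 = 4 → {'j': 8, 'm': 4}
counts['j'] = 8+3 = 11 → {'j': 11, 'm': 4}
counts['y'] = 7 → {'j': 11, 'm': 4, 'y': 7}
del 'm' → {'j': 11, 'y': 7}
counts['j'] = 11+3 = 14 → {'j': 14, 'y': 7}
counts['e'] = 8 → {'j': 14, 'y': 7, 'e': 8}

{'j': 14, 'y': 7, 'e': 8}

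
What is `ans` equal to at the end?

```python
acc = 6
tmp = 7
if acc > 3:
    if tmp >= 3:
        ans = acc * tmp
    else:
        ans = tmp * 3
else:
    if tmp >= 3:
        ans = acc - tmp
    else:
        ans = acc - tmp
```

42

acc=6, tmp=7
acc > 3 is True; tmp >= 3 is True
→ ans = acc * tmp = 42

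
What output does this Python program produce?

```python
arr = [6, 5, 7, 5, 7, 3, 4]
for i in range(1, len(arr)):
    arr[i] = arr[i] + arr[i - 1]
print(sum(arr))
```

i=1: arr[1] = 5+6 = 11 → [6, 11, 7, 5, 7, 3, 4]
i=2: arr[2] = 7+11 = 18 → [6, 11, 18, 5, 7, 3, 4]
i=3: arr[3] = 5+18 = 23 → [6, 11, 18, 23, 7, 3, 4]
i=4: arr[4] = 7+23 = 30 → [6, 11, 18, 23, 30, 3, 4]
i=5: arr[5] = 3+30 = 33 → [6, 11, 18, 23, 30, 33, 4]
i=6: arr[6] = 4+33 = 37 → [6, 11, 18, 23, 30, 33, 37]
sum = 158

158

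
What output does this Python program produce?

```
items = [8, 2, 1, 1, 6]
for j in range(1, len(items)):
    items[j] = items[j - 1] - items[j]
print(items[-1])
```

-2

j=1: items[1] = 8-2 = 6 → [8, 6, 1, 1, 6]
j=2: items[2] = 6-1 = 5 → [8, 6, 5, 1, 6]
j=3: items[3] = 5-1 = 4 → [8, 6, 5, 4, 6]
j=4: items[4] = 4-6 = -2 → [8, 6, 5, 4, -2]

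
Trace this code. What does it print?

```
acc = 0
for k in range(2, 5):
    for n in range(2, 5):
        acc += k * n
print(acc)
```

81

k=2,n=2: acc = 0+4 = 4
k=2,n=3: acc = 4+6 = 10
k=2,n=4: acc = 10+8 = 18
k=3,n=2: acc = 18+6 = 24
k=3,n=3: acc = 24+9 = 33
k=3,n=4: acc = 33+12 = 45
k=4,n=2: acc = 45+8 = 53
k=4,n=3: acc = 53+12 = 65
k=4,n=4: acc = 65+16 = 81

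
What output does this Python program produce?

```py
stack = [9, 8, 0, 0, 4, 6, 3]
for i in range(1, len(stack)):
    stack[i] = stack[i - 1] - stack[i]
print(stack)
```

[9, 1, 1, 1, -3, -9, -12]

i=1: stack[1] = 9-8 = 1 → [9, 1, 0, 0, 4, 6, 3]
i=2: stack[2] = 1-0 = 1 → [9, 1, 1, 0, 4, 6, 3]
i=3: stack[3] = 1-0 = 1 → [9, 1, 1, 1, 4, 6, 3]
i=4: stack[4] = 1-4 = -3 → [9, 1, 1, 1, -3, 6, 3]
i=5: stack[5] = (-3)-6 = -9 → [9, 1, 1, 1, -3, -9, 3]
i=6: stack[6] = (-9)-3 = -12 → [9, 1, 1, 1, -3, -9, -12]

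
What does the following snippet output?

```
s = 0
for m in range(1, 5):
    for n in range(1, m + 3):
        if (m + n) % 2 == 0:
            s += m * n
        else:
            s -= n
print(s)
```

70

m=1,n=1: even sum, s = 0+1 = 1
m=1,n=2: odd sum, s = 1-2 = -1
m=1,n=3: even sum, s = (-1)+3 = 2
m=2,n=1: odd sum, s = 2-1 = 1
m=2,n=2: even sum, s = 1+4 = 5
m=2,n=3: odd sum, s = 5-3 = 2
m=2,n=4: even sum, s = 2+8 = 10
m=3,n=1: even sum, s = 10+3 = 13
m=3,n=2: odd sum, s = 13-2 = 11
m=3,n=3: even sum, s = 11+9 = 20
m=3,n=4: odd sum, s = 20-4 = 16
m=3,n=5: even sum, s = 16+15 = 31
m=4,n=1: odd sum, s = 31-1 = 30
m=4,n=2: even sum, s = 30+8 = 38
m=4,n=3: odd sum, s = 38-3 = 35
m=4,n=4: even sum, s = 35+16 = 51
m=4,n=5: odd sum, s = 51-5 = 46
m=4,n=6: even sum, s = 46+24 = 70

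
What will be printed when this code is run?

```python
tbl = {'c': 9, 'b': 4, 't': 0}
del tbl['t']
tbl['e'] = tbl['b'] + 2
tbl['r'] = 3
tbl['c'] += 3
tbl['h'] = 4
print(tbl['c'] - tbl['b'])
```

del 't' → {'c': 9, 'b': 4}
tbl['e'] = tbl['b']+2 = 6 → {'c': 9, 'b': 4, 'e': 6}
tbl['r'] = 3 → {'c': 9, 'b': 4, 'e': 6, 'r': 3}
tbl['c'] = 9+3 = 12 → {'c': 12, 'b': 4, 'e': 6, 'r': 3}
tbl['h'] = 4 → {'c': 12, 'b': 4, 'e': 6, 'r': 3, 'h': 4}
tbl['c']-tbl['b'] = 12-4 = 8

8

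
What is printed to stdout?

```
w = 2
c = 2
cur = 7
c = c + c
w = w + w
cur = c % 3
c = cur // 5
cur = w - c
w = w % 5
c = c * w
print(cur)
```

4

c = 2+2 = 4
w = 2+2 = 4
cur = 4%3 = 1
c = 1//5 = 0
cur = 4-0 = 4
w = 4%5 = 4
c = 0*4 = 0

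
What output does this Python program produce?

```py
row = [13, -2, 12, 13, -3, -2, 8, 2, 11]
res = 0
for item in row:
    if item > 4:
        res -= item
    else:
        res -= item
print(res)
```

-52

item=13: >4, res = 0-13 = -13
item=-2: not >4, res = (-13)-(-2) = -11
item=12: >4, res = (-11)-12 = -23
item=13: >4, res = (-23)-13 = -36
item=-3: not >4, res = (-36)-(-3) = -33
item=-2: not >4, res = (-33)-(-2) = -31
item=8: >4, res = (-31)-8 = -39
item=2: not >4, res = (-39)-2 = -41
item=11: >4, res = (-41)-11 = -52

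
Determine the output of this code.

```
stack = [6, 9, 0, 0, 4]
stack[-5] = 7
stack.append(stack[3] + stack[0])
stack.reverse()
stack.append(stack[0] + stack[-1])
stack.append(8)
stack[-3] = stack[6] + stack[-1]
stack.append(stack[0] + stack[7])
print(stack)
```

[7, 4, 0, 0, 9, 22, 14, 8, 15]

stack[-5] = 7 → [7, 9, 0, 0, 4]
append stack[3]+stack[0] = 0+7 = 7 → [7, 9, 0, 0, 4, 7]
reverse → [7, 4, 0, 0, 9, 7]
append stack[0]+stack[-1] = 7+7 = 14 → [7, 4, 0, 0, 9, 7, 14]
append 8 → [7, 4, 0, 0, 9, 7, 14, 8]
stack[-3] = stack[6]+stack[-1] = 14+8 = 22 → [7, 4, 0, 0, 9, 22, 14, 8]
append stack[0]+stack[7] = 7+8 = 15 → [7, 4, 0, 0, 9, 22, 14, 8, 15]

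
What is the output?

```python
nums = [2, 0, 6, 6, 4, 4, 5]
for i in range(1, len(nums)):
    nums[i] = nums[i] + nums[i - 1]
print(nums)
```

i=1: nums[1] = 0+2 = 2 → [2, 2, 6, 6, 4, 4, 5]
i=2: nums[2] = 6+2 = 8 → [2, 2, 8, 6, 4, 4, 5]
i=3: nums[3] = 6+8 = 14 → [2, 2, 8, 14, 4, 4, 5]
i=4: nums[4] = 4+14 = 18 → [2, 2, 8, 14, 18, 4, 5]
i=5: nums[5] = 4+18 = 22 → [2, 2, 8, 14, 18, 22, 5]
i=6: nums[6] = 5+22 = 27 → [2, 2, 8, 14, 18, 22, 27]

[2, 2, 8, 14, 18, 22, 27]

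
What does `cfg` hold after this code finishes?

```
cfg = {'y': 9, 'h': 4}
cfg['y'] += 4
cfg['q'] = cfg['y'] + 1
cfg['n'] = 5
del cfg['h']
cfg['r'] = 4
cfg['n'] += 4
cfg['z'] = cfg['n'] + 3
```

cfg['y'] = 9+4 = 13 → {'y': 13, 'h': 4}
cfg['q'] = cfg['y']+1 = 14 → {'y': 13, 'h': 4, 'q': 14}
cfg['n'] = 5 → {'y': 13, 'h': 4, 'q': 14, 'n': 5}
del 'h' → {'y': 13, 'q': 14, 'n': 5}
cfg['r'] = 4 → {'y': 13, 'q': 14, 'n': 5, 'r': 4}
cfg['n'] = 5+4 = 9 → {'y': 13, 'q': 14, 'n': 9, 'r': 4}
cfg['z'] = cfg['n']+3 = 12 → {'y': 13, 'q': 14, 'n': 9, 'r': 4, 'z': 12}

{'y': 13, 'q': 14, 'n': 9, 'r': 4, 'z': 12}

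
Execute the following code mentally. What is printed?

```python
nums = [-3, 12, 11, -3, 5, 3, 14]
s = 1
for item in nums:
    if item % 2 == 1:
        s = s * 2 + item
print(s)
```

item=-3: odd, s = 1*2+(-3) = -1
item=12: not odd
item=11: odd, s = (-1)*2+11 = 9
item=-3: odd, s = 9*2+(-3) = 15
item=5: odd, s = 15*2+5 = 35
item=3: odd, s = 35*2+3 = 73
item=14: not odd

73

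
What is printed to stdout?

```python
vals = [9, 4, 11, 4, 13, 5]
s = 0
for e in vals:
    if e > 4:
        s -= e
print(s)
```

e=9: >4, s = 0-9 = -9
e=4: not >4
e=11: >4, s = (-9)-11 = -20
e=4: not >4
e=13: >4, s = (-20)-13 = -33
e=5: >4, s = (-33)-5 = -38

-38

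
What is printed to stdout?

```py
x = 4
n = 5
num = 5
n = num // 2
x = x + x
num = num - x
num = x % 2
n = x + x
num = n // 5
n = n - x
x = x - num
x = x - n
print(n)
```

n = 5//2 = 2
x = 4+4 = 8
num = 5-8 = -3
num = 8%2 = 0
n = 8+8 = 16
num = 16//5 = 3
n = 16-8 = 8
x = 8-3 = 5
x = 5-8 = -3

8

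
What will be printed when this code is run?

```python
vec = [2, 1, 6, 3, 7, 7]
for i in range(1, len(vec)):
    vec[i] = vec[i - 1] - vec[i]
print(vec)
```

i=1: vec[1] = 2-1 = 1 → [2, 1, 6, 3, 7, 7]
i=2: vec[2] = 1-6 = -5 → [2, 1, -5, 3, 7, 7]
i=3: vec[3] = (-5)-3 = -8 → [2, 1, -5, -8, 7, 7]
i=4: vec[4] = (-8)-7 = -15 → [2, 1, -5, -8, -15, 7]
i=5: vec[5] = (-15)-7 = -22 → [2, 1, -5, -8, -15, -22]

[2, 1, -5, -8, -15, -22]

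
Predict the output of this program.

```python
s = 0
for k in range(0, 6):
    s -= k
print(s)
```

k=0: s = 0-0 = 0
k=1: s = 0-1 = -1
k=2: s = (-1)-2 = -3
k=3: s = (-3)-3 = -6
k=4: s = (-6)-4 = -10
k=5: s = (-10)-5 = -15

-15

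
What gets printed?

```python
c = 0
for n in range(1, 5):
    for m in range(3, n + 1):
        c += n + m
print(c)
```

21

n=3,m=3: c = 0+6 = 6
n=4,m=3: c = 6+7 = 13
n=4,m=4: c = 13+8 = 21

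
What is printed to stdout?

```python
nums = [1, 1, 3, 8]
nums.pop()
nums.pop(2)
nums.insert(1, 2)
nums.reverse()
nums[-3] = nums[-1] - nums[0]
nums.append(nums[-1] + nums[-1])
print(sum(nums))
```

pop() removes 8 → [1, 1, 3]
pop(2) removes 3 → [1, 1]
insert 2 at 1 → [1, 2, 1]
reverse → [1, 2, 1]
nums[-3] = nums[-1]-nums[0] = 1-1 = 0 → [0, 2, 1]
append nums[-1]+nums[-1] = 1+1 = 2 → [0, 2, 1, 2]
sum = 5

5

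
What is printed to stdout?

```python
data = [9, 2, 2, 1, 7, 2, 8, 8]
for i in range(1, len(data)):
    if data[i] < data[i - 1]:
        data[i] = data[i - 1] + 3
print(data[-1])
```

30

i=1: 2<9, data[1] = 9+3 = 12 → [9, 12, 2, 1, 7, 2, 8, 8]
i=2: 2<12, data[2] = 12+3 = 15 → [9, 12, 15, 1, 7, 2, 8, 8]
i=3: 1<15, data[3] = 15+3 = 18 → [9, 12, 15, 18, 7, 2, 8, 8]
i=4: 7<18, data[4] = 18+3 = 21 → [9, 12, 15, 18, 21, 2, 8, 8]
i=5: 2<21, data[5] = 21+3 = 24 → [9, 12, 15, 18, 21, 24, 8, 8]
i=6: 8<24, data[6] = 24+3 = 27 → [9, 12, 15, 18, 21, 24, 27, 8]
i=7: 8<27, data[7] = 27+3 = 30 → [9, 12, 15, 18, 21, 24, 27, 30]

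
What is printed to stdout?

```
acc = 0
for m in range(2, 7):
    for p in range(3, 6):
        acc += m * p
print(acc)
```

240

m=2,p=3: acc = 0+6 = 6
m=2,p=4: acc = 6+8 = 14
m=2,p=5: acc = 14+10 = 24
m=3,p=3: acc = 24+9 = 33
m=3,p=4: acc = 33+12 = 45
m=3,p=5: acc = 45+15 = 60
m=4,p=3: acc = 60+12 = 72
m=4,p=4: acc = 72+16 = 88
m=4,p=5: acc = 88+20 = 108
m=5,p=3: acc = 108+15 = 123
m=5,p=4: acc = 123+20 = 143
m=5,p=5: acc = 143+25 = 168
m=6,p=3: acc = 168+18 = 186
m=6,p=4: acc = 186+24 = 210
m=6,p=5: acc = 210+30 = 240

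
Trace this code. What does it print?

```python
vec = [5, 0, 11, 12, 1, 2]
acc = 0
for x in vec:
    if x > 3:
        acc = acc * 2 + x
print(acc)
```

54

x=5: >3, acc = 0*2+5 = 5
x=0: not >3
x=11: >3, acc = 5*2+11 = 21
x=12: >3, acc = 21*2+12 = 54
x=1: not >3
x=2: not >3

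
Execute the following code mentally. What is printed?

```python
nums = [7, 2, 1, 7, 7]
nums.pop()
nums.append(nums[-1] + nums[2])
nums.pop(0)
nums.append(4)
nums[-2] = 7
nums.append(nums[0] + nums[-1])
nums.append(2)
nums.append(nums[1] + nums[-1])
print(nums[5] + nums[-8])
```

8

pop() removes 7 → [7, 2, 1, 7]
append nums[-1]+nums[2] = 7+1 = 8 → [7, 2, 1, 7, 8]
pop(0) removes 7 → [2, 1, 7, 8]
append 4 → [2, 1, 7, 8, 4]
nums[-2] = 7 → [2, 1, 7, 7, 4]
append nums[0]+nums[-1] = 2+4 = 6 → [2, 1, 7, 7, 4, 6]
append 2 → [2, 1, 7, 7, 4, 6, 2]
append nums[1]+nums[-1] = 1+2 = 3 → [2, 1, 7, 7, 4, 6, 2, 3]
nums[5]+nums[-8] = 6+2 = 8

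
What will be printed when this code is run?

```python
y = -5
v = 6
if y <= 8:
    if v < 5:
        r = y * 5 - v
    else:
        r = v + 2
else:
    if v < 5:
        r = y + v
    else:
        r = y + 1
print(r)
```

y=-5, v=6
y <= 8 is True; v < 5 is False
→ r = v + 2 = 8

8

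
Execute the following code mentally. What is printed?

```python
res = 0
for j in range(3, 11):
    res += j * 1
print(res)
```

52

j=3: res = 0+3*1 = 3
j=4: res = 3+4*1 = 7
j=5: res = 7+5*1 = 12
j=6: res = 12+6*1 = 18
j=7: res = 18+7*1 = 25
j=8: res = 25+8*1 = 33
j=9: res = 33+9*1 = 42
j=10: res = 42+10*1 = 52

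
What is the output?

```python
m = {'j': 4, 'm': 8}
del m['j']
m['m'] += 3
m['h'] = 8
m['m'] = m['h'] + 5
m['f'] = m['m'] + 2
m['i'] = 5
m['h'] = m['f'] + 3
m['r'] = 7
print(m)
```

del 'j' → {'m': 8}
m['m'] = 8+3 = 11 → {'m': 11}
m['h'] = 8 → {'m': 11, 'h': 8}
m['m'] = m['h']+5 = 13 → {'m': 13, 'h': 8}
m['f'] = m['m']+2 = 15 → {'m': 13, 'h': 8, 'f': 15}
m['i'] = 5 → {'m': 13, 'h': 8, 'f': 15, 'i': 5}
m['h'] = m['f']+3 = 18 → {'m': 13, 'h': 18, 'f': 15, 'i': 5}
m['r'] = 7 → {'m': 13, 'h': 18, 'f': 15, 'i': 5, 'r': 7}

{'m': 13, 'h': 18, 'f': 15, 'i': 5, 'r': 7}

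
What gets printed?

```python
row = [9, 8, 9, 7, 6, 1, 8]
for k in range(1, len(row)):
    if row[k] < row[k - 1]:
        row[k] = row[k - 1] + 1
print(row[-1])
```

15

k=1: 8<9, row[1] = 9+1 = 10 → [9, 10, 9, 7, 6, 1, 8]
k=2: 9<10, row[2] = 10+1 = 11 → [9, 10, 11, 7, 6, 1, 8]
k=3: 7<11, row[3] = 11+1 = 12 → [9, 10, 11, 12, 6, 1, 8]
k=4: 6<12, row[4] = 12+1 = 13 → [9, 10, 11, 12, 13, 1, 8]
k=5: 1<13, row[5] = 13+1 = 14 → [9, 10, 11, 12, 13, 14, 8]
k=6: 8<14, row[6] = 14+1 = 15 → [9, 10, 11, 12, 13, 14, 15]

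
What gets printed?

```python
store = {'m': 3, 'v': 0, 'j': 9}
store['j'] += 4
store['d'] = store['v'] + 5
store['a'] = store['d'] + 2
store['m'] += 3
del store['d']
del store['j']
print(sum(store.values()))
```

13

store['j'] = 9+4 = 13 → {'m': 3, 'v': 0, 'j': 13}
store['d'] = store['v']+5 = 5 → {'m': 3, 'v': 0, 'j': 13, 'd': 5}
store['a'] = store['d']+2 = 7 → {'m': 3, 'v': 0, 'j': 13, 'd': 5, 'a': 7}
store['m'] = 3+3 = 6 → {'m': 6, 'v': 0, 'j': 13, 'd': 5, 'a': 7}
del 'd' → {'m': 6, 'v': 0, 'j': 13, 'a': 7}
del 'j' → {'m': 6, 'v': 0, 'a': 7}
sum of values = 13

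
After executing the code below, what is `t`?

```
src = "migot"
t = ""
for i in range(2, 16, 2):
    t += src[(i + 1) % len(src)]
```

i=2: add src[3]='o' → 'o'
i=4: add src[0]='m' → 'om'
i=6: add src[2]='g' → 'omg'
i=8: add src[4]='t' → 'omgt'
i=10: add src[1]='i' → 'omgti'
i=12: add src[3]='o' → 'omgtio'
i=14: add src[0]='m' → 'omgtiom'

'omgtiom'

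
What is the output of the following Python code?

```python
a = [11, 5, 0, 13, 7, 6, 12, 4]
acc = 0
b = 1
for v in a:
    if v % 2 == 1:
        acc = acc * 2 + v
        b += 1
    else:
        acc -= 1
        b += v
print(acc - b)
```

107

v=11: odd, acc = 0*2+11 = 11; b=2
v=5: odd, acc = 11*2+5 = 27; b=3
v=0: not odd, acc = 27-1 = 26; b=3
v=13: odd, acc = 26*2+13 = 65; b=4
v=7: odd, acc = 65*2+7 = 137; b=5
v=6: not odd, acc = 137-1 = 136; b=11
v=12: not odd, acc = 136-1 = 135; b=23
v=4: not odd, acc = 135-1 = 134; b=27
acc-b = 134-27 = 107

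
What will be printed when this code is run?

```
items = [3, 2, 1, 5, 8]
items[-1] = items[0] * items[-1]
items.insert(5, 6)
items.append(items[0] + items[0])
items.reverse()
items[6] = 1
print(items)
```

[6, 6, 24, 5, 1, 2, 1]

items[-1] = items[0]*items[-1] = 3*8 = 24 → [3, 2, 1, 5, 24]
insert 6 at 5 → [3, 2, 1, 5, 24, 6]
append items[0]+items[0] = 3+3 = 6 → [3, 2, 1, 5, 24, 6, 6]
reverse → [6, 6, 24, 5, 1, 2, 3]
items[6] = 1 → [6, 6, 24, 5, 1, 2, 1]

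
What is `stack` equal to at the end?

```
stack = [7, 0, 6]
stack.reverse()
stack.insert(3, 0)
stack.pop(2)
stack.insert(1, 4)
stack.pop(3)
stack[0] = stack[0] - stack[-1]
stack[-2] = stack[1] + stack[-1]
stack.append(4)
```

reverse → [6, 0, 7]
insert 0 at 3 → [6, 0, 7, 0]
pop(2) removes 7 → [6, 0, 0]
insert 4 at 1 → [6, 4, 0, 0]
pop(3) removes 0 → [6, 4, 0]
stack[0] = stack[0]-stack[-1] = 6-0 = 6 → [6, 4, 0]
stack[-2] = stack[1]+stack[-1] = 4+0 = 4 → [6, 4, 0]
append 4 → [6, 4, 0, 4]

[6, 4, 0, 4]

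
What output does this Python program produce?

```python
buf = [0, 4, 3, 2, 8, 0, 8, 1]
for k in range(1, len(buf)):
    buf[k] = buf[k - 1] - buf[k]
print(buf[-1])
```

k=1: buf[1] = 0-4 = -4 → [0, -4, 3, 2, 8, 0, 8, 1]
k=2: buf[2] = (-4)-3 = -7 → [0, -4, -7, 2, 8, 0, 8, 1]
k=3: buf[3] = (-7)-2 = -9 → [0, -4, -7, -9, 8, 0, 8, 1]
k=4: buf[4] = (-9)-8 = -17 → [0, -4, -7, -9, -17, 0, 8, 1]
k=5: buf[5] = (-17)-0 = -17 → [0, -4, -7, -9, -17, -17, 8, 1]
k=6: buf[6] = (-17)-8 = -25 → [0, -4, -7, -9, -17, -17, -25, 1]
k=7: buf[7] = (-25)-1 = -26 → [0, -4, -7, -9, -17, -17, -25, -26]

-26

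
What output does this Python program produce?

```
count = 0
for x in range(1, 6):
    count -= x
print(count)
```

x=1: count = 0-1 = -1
x=2: count = (-1)-2 = -3
x=3: count = (-3)-3 = -6
x=4: count = (-6)-4 = -10
x=5: count = (-10)-5 = -15

-15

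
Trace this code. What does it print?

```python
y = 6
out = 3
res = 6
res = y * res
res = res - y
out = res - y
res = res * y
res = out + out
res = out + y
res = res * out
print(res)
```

720

res = 6*6 = 36
res = 36-6 = 30
out = 30-6 = 24
res = 30*6 = 180
res = 24+24 = 48
res = 24+6 = 30
res = 30*24 = 720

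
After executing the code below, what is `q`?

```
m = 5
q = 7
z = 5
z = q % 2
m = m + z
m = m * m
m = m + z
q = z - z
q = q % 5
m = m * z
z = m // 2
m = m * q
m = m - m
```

0

z = 7%2 = 1
m = 5+1 = 6
m = 6*6 = 36
m = 36+1 = 37
q = 1-1 = 0
q = 0%5 = 0
m = 37*1 = 37
z = 37//2 = 18
m = 37*0 = 0
m = 0-0 = 0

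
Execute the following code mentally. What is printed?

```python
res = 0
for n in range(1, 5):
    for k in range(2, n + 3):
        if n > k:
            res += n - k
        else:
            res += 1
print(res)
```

n=1,k=2: not 1>2, res = 0+1 = 1
n=1,k=3: not 1>3, res = 1+1 = 2
n=2,k=2: not 2>2, res = 2+1 = 3
n=2,k=3: not 2>3, res = 3+1 = 4
n=2,k=4: not 2>4, res = 4+1 = 5
n=3,k=2: 3>2, res = 5+1 = 6
n=3,k=3: not 3>3, res = 6+1 = 7
n=3,k=4: not 3>4, res = 7+1 = 8
n=3,k=5: not 3>5, res = 8+1 = 9
n=4,k=2: 4>2, res = 9+2 = 11
n=4,k=3: 4>3, res = 11+1 = 12
n=4,k=4: not 4>4, res = 12+1 = 13
n=4,k=5: not 4>5, res = 13+1 = 14
n=4,k=6: not 4>6, res = 14+1 = 15

15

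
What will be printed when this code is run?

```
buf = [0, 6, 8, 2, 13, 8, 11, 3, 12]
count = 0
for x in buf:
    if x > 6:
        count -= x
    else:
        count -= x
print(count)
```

x=0: not >6, count = 0-0 = 0
x=6: not >6, count = 0-6 = -6
x=8: >6, count = (-6)-8 = -14
x=2: not >6, count = (-14)-2 = -16
x=13: >6, count = (-16)-13 = -29
x=8: >6, count = (-29)-8 = -37
x=11: >6, count = (-37)-11 = -48
x=3: not >6, count = (-48)-3 = -51
x=12: >6, count = (-51)-12 = -63

-63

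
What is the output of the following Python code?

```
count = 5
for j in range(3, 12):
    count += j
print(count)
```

j=3: count = 5+3 = 8
j=4: count = 8+4 = 12
j=5: count = 12+5 = 17
j=6: count = 17+6 = 23
j=7: count = 23+7 = 30
j=8: count = 30+8 = 38
j=9: count = 38+9 = 47
j=10: count = 47+10 = 57
j=11: count = 57+11 = 68

68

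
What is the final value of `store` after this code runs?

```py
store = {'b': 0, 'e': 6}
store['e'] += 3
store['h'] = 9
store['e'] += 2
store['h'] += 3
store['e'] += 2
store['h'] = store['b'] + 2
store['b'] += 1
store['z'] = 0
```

store['e'] = 6+3 = 9 → {'b': 0, 'e': 9}
store['h'] = 9 → {'b': 0, 'e': 9, 'h': 9}
store['e'] = 9+2 = 11 → {'b': 0, 'e': 11, 'h': 9}
store['h'] = 9+3 = 12 → {'b': 0, 'e': 11, 'h': 12}
store['e'] = 11+2 = 13 → {'b': 0, 'e': 13, 'h': 12}
store['h'] = store['b']+2 = 2 → {'b': 0, 'e': 13, 'h': 2}
store['b'] = 0+1 = 1 → {'b': 1, 'e': 13, 'h': 2}
store['z'] = 0 → {'b': 1, 'e': 13, 'h': 2, 'z': 0}

{'b': 1, 'e': 13, 'h': 2, 'z': 0}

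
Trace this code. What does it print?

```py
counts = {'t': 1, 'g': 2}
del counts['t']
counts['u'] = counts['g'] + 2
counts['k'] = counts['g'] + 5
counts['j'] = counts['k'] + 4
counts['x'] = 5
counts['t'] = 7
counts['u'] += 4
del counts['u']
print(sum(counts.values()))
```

del 't' → {'g': 2}
counts['u'] = counts['g']+2 = 4 → {'g': 2, 'u': 4}
counts['k'] = counts['g']+5 = 7 → {'g': 2, 'u': 4, 'k': 7}
counts['j'] = counts['k']+4 = 11 → {'g': 2, 'u': 4, 'k': 7, 'j': 11}
counts['x'] = 5 → {'g': 2, 'u': 4, 'k': 7, 'j': 11, 'x': 5}
counts['t'] = 7 → {'g': 2, 'u': 4, 'k': 7, 'j': 11, 'x': 5, 't': 7}
counts['u'] = 4+4 = 8 → {'g': 2, 'u': 8, 'k': 7, 'j': 11, 'x': 5, 't': 7}
del 'u' → {'g': 2, 'k': 7, 'j': 11, 'x': 5, 't': 7}
sum of values = 32

32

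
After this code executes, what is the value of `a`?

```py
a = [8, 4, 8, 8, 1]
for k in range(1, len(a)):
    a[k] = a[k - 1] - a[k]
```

[8, 4, -4, -12, -13]

k=1: a[1] = 8-4 = 4 → [8, 4, 8, 8, 1]
k=2: a[2] = 4-8 = -4 → [8, 4, -4, 8, 1]
k=3: a[3] = (-4)-8 = -12 → [8, 4, -4, -12, 1]
k=4: a[4] = (-12)-1 = -13 → [8, 4, -4, -12, -13]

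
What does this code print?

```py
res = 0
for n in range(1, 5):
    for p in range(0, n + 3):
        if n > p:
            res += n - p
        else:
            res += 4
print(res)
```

68

n=1,p=0: 1>0, res = 0+1 = 1
n=1,p=1: not 1>1, res = 1+4 = 5
n=1,p=2: not 1>2, res = 5+4 = 9
n=1,p=3: not 1>3, res = 9+4 = 13
n=2,p=0: 2>0, res = 13+2 = 15
n=2,p=1: 2>1, res = 15+1 = 16
n=2,p=2: not 2>2, res = 16+4 = 20
n=2,p=3: not 2>3, res = 20+4 = 24
n=2,p=4: not 2>4, res = 24+4 = 28
n=3,p=0: 3>0, res = 28+3 = 31
n=3,p=1: 3>1, res = 31+2 = 33
n=3,p=2: 3>2, res = 33+1 = 34
n=3,p=3: not 3>3, res = 34+4 = 38
n=3,p=4: not 3>4, res = 38+4 = 42
n=3,p=5: not 3>5, res = 42+4 = 46
n=4,p=0: 4>0, res = 46+4 = 50
n=4,p=1: 4>1, res = 50+3 = 53
n=4,p=2: 4>2, res = 53+2 = 55
n=4,p=3: 4>3, res = 55+1 = 56
n=4,p=4: not 4>4, res = 56+4 = 60
n=4,p=5: not 4>5, res = 60+4 = 64
n=4,p=6: not 4>6, res = 64+4 = 68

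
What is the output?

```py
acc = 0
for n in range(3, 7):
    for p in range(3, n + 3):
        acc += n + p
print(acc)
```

n=3,p=3: acc = 0+6 = 6
n=3,p=4: acc = 6+7 = 13
n=3,p=5: acc = 13+8 = 21
n=4,p=3: acc = 21+7 = 28
n=4,p=4: acc = 28+8 = 36
n=4,p=5: acc = 36+9 = 45
n=4,p=6: acc = 45+10 = 55
n=5,p=3: acc = 55+8 = 63
n=5,p=4: acc = 63+9 = 72
n=5,p=5: acc = 72+10 = 82
n=5,p=6: acc = 82+11 = 93
n=5,p=7: acc = 93+12 = 105
n=6,p=3: acc = 105+9 = 114
n=6,p=4: acc = 114+10 = 124
n=6,p=5: acc = 124+11 = 135
n=6,p=6: acc = 135+12 = 147
n=6,p=7: acc = 147+13 = 160
n=6,p=8: acc = 160+14 = 174

174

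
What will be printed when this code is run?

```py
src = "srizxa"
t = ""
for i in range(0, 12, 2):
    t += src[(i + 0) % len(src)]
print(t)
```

sixsix

i=0: add src[0]='s' → 's'
i=2: add src[2]='i' → 'si'
i=4: add src[4]='x' → 'six'
i=6: add src[0]='s' → 'sixs'
i=8: add src[2]='i' → 'sixsi'
i=10: add src[4]='x' → 'sixsix'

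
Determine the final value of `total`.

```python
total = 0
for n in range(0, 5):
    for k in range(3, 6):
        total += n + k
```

90

n=0,k=3: total = 0+3 = 3
n=0,k=4: total = 3+4 = 7
n=0,k=5: total = 7+5 = 12
n=1,k=3: total = 12+4 = 16
n=1,k=4: total = 16+5 = 21
n=1,k=5: total = 21+6 = 27
n=2,k=3: total = 27+5 = 32
n=2,k=4: total = 32+6 = 38
n=2,k=5: total = 38+7 = 45
n=3,k=3: total = 45+6 = 51
n=3,k=4: total = 51+7 = 58
n=3,k=5: total = 58+8 = 66
n=4,k=3: total = 66+7 = 73
n=4,k=4: total = 73+8 = 81
n=4,k=5: total = 81+9 = 90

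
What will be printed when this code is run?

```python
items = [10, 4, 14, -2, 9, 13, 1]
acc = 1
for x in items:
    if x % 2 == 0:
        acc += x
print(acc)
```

27

x=10: even, acc = 1+10 = 11
x=4: even, acc = 11+4 = 15
x=14: even, acc = 15+14 = 29
x=-2: even, acc = 29+(-2) = 27
x=9: not even
x=13: not even
x=1: not even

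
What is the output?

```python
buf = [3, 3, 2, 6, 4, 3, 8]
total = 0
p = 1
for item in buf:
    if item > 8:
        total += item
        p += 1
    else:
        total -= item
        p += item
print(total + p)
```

item=3: not >8, total = 0-3 = -3; p=4
item=3: not >8, total = (-3)-3 = -6; p=7
item=2: not >8, total = (-6)-2 = -8; p=9
item=6: not >8, total = (-8)-6 = -14; p=15
item=4: not >8, total = (-14)-4 = -18; p=19
item=3: not >8, total = (-18)-3 = -21; p=22
item=8: not >8, total = (-21)-8 = -29; p=30
total+p = (-29)+30 = 1

1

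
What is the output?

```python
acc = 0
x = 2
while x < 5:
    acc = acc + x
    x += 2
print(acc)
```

x=2: acc = 0+2 = 2
x=4: acc = 2+4 = 6

6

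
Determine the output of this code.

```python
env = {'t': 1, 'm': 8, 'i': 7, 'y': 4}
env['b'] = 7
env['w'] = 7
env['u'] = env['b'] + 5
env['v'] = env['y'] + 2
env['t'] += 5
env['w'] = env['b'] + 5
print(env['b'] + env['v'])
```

env['b'] = 7 → {'t': 1, 'm': 8, 'i': 7, 'y': 4, 'b': 7}
env['w'] = 7 → {'t': 1, 'm': 8, 'i': 7, 'y': 4, 'b': 7, 'w': 7}
env['u'] = env['b']+5 = 12 → {'t': 1, 'm': 8, 'i': 7, 'y': 4, 'b': 7, 'w': 7, 'u': 12}
env['v'] = env['y']+2 = 6 → {'t': 1, 'm': 8, 'i': 7, 'y': 4, 'b': 7, 'w': 7, 'u': 12, 'v': 6}
env['t'] = 1+5 = 6 → {'t': 6, 'm': 8, 'i': 7, 'y': 4, 'b': 7, 'w': 7, 'u': 12, 'v': 6}
env['w'] = env['b']+5 = 12 → {'t': 6, 'm': 8, 'i': 7, 'y': 4, 'b': 7, 'w': 12, 'u': 12, 'v': 6}
env['b']+env['v'] = 7+6 = 13

13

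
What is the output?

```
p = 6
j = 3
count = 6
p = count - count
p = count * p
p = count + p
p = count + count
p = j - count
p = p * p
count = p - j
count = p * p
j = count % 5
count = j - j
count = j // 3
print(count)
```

p = 6-6 = 0
p = 6*0 = 0
p = 6+0 = 6
p = 6+6 = 12
p = 3-6 = -3
p = (-3)*(-3) = 9
count = 9-3 = 6
count = 9*9 = 81
j = 81%5 = 1
count = 1-1 = 0
count = 1//3 = 0

0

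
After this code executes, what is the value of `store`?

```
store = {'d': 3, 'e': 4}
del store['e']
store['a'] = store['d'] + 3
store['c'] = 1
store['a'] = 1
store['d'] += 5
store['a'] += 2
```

{'d': 8, 'a': 3, 'c': 1}

del 'e' → {'d': 3}
store['a'] = store['d']+3 = 6 → {'d': 3, 'a': 6}
store['c'] = 1 → {'d': 3, 'a': 6, 'c': 1}
store['a'] = 1 → {'d': 3, 'a': 1, 'c': 1}
store['d'] = 3+5 = 8 → {'d': 8, 'a': 1, 'c': 1}
store['a'] = 1+2 = 3 → {'d': 8, 'a': 3, 'c': 1}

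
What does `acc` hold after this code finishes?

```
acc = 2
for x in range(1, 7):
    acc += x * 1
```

x=1: acc = 2+1*1 = 3
x=2: acc = 3+2*1 = 5
x=3: acc = 5+3*1 = 8
x=4: acc = 8+4*1 = 12
x=5: acc = 12+5*1 = 17
x=6: acc = 17+6*1 = 23

23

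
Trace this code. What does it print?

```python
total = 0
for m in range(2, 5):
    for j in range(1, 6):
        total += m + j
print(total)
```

m=2,j=1: total = 0+3 = 3
m=2,j=2: total = 3+4 = 7
m=2,j=3: total = 7+5 = 12
m=2,j=4: total = 12+6 = 18
m=2,j=5: total = 18+7 = 25
m=3,j=1: total = 25+4 = 29
m=3,j=2: total = 29+5 = 34
m=3,j=3: total = 34+6 = 40
m=3,j=4: total = 40+7 = 47
m=3,j=5: total = 47+8 = 55
m=4,j=1: total = 55+5 = 60
m=4,j=2: total = 60+6 = 66
m=4,j=3: total = 66+7 = 73
m=4,j=4: total = 73+8 = 81
m=4,j=5: total = 81+9 = 90

90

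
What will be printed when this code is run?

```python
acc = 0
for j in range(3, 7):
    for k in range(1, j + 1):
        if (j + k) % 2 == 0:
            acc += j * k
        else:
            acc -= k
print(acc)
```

132

j=3,k=1: even sum, acc = 0+3 = 3
j=3,k=2: odd sum, acc = 3-2 = 1
j=3,k=3: even sum, acc = 1+9 = 10
j=4,k=1: odd sum, acc = 10-1 = 9
j=4,k=2: even sum, acc = 9+8 = 17
j=4,k=3: odd sum, acc = 17-3 = 14
j=4,k=4: even sum, acc = 14+16 = 30
j=5,k=1: even sum, acc = 30+5 = 35
j=5,k=2: odd sum, acc = 35-2 = 33
j=5,k=3: even sum, acc = 33+15 = 48
j=5,k=4: odd sum, acc = 48-4 = 44
j=5,k=5: even sum, acc = 44+25 = 69
j=6,k=1: odd sum, acc = 69-1 = 68
j=6,k=2: even sum, acc = 68+12 = 80
j=6,k=3: odd sum, acc = 80-3 = 77
j=6,k=4: even sum, acc = 77+24 = 101
j=6,k=5: odd sum, acc = 101-5 = 96
j=6,k=6: even sum, acc = 96+36 = 132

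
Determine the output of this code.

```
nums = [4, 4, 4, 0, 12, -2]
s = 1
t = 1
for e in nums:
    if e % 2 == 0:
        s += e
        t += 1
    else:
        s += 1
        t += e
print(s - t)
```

e=4: even, s = 1+4 = 5; t=2
e=4: even, s = 5+4 = 9; t=3
e=4: even, s = 9+4 = 13; t=4
e=0: even, s = 13+0 = 13; t=5
e=12: even, s = 13+12 = 25; t=6
e=-2: even, s = 25+(-2) = 23; t=7
s-t = 23-7 = 16

16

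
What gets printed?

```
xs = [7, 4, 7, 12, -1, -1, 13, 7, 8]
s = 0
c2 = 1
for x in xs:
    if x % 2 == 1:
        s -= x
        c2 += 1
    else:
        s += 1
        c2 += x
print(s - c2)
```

x=7: odd, s = 0-7 = -7; c2=2
x=4: not odd, s = (-7)+1 = -6; c2=6
x=7: odd, s = (-6)-7 = -13; c2=7
x=12: not odd, s = (-13)+1 = -12; c2=19
x=-1: odd, s = (-12)-(-1) = -11; c2=20
x=-1: odd, s = (-11)-(-1) = -10; c2=21
x=13: odd, s = (-10)-13 = -23; c2=22
x=7: odd, s = (-23)-7 = -30; c2=23
x=8: not odd, s = (-30)+1 = -29; c2=31
s-c2 = (-29)-31 = -60

-60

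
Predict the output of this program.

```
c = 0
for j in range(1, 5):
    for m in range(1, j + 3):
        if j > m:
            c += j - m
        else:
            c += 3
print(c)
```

j=1,m=1: not 1>1, c = 0+3 = 3
j=1,m=2: not 1>2, c = 3+3 = 6
j=1,m=3: not 1>3, c = 6+3 = 9
j=2,m=1: 2>1, c = 9+1 = 10
j=2,m=2: not 2>2, c = 10+3 = 13
j=2,m=3: not 2>3, c = 13+3 = 16
j=2,m=4: not 2>4, c = 16+3 = 19
j=3,m=1: 3>1, c = 19+2 = 21
j=3,m=2: 3>2, c = 21+1 = 22
j=3,m=3: not 3>3, c = 22+3 = 25
j=3,m=4: not 3>4, c = 25+3 = 28
j=3,m=5: not 3>5, c = 28+3 = 31
j=4,m=1: 4>1, c = 31+3 = 34
j=4,m=2: 4>2, c = 34+2 = 36
j=4,m=3: 4>3, c = 36+1 = 37
j=4,m=4: not 4>4, c = 37+3 = 40
j=4,m=5: not 4>5, c = 40+3 = 43
j=4,m=6: not 4>6, c = 43+3 = 46

46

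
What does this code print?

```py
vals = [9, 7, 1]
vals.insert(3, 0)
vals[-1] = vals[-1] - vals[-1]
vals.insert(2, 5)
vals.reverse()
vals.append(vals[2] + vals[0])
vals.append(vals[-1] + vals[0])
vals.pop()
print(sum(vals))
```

27

insert 0 at 3 → [9, 7, 1, 0]
vals[-1] = vals[-1]-vals[-1] = 0-0 = 0 → [9, 7, 1, 0]
insert 5 at 2 → [9, 7, 5, 1, 0]
reverse → [0, 1, 5, 7, 9]
append vals[2]+vals[0] = 5+0 = 5 → [0, 1, 5, 7, 9, 5]
append vals[-1]+vals[0] = 5+0 = 5 → [0, 1, 5, 7, 9, 5, 5]
pop() removes 5 → [0, 1, 5, 7, 9, 5]
sum = 27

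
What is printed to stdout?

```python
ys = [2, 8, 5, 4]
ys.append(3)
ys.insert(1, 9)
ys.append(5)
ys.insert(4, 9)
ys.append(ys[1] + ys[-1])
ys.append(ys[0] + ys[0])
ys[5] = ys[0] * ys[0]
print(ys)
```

append 3 → [2, 8, 5, 4, 3]
insert 9 at 1 → [2, 9, 8, 5, 4, 3]
append 5 → [2, 9, 8, 5, 4, 3, 5]
insert 9 at 4 → [2, 9, 8, 5, 9, 4, 3, 5]
append ys[1]+ys[-1] = 9+5 = 14 → [2, 9, 8, 5, 9, 4, 3, 5, 14]
append ys[0]+ys[0] = 2+2 = 4 → [2, 9, 8, 5, 9, 4, 3, 5, 14, 4]
ys[5] = ys[0]*ys[0] = 2*2 = 4 → [2, 9, 8, 5, 9, 4, 3, 5, 14, 4]

[2, 9, 8, 5, 9, 4, 3, 5, 14, 4]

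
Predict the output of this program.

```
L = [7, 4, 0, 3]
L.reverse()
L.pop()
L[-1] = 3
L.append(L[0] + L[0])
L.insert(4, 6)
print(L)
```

[3, 0, 3, 6, 6]

reverse → [3, 0, 4, 7]
pop() removes 7 → [3, 0, 4]
L[-1] = 3 → [3, 0, 3]
append L[0]+L[0] = 3+3 = 6 → [3, 0, 3, 6]
insert 6 at 4 → [3, 0, 3, 6, 6]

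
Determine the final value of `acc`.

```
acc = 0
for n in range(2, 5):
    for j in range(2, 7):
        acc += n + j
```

105

n=2,j=2: acc = 0+4 = 4
n=2,j=3: acc = 4+5 = 9
n=2,j=4: acc = 9+6 = 15
n=2,j=5: acc = 15+7 = 22
n=2,j=6: acc = 22+8 = 30
n=3,j=2: acc = 30+5 = 35
n=3,j=3: acc = 35+6 = 41
n=3,j=4: acc = 41+7 = 48
n=3,j=5: acc = 48+8 = 56
n=3,j=6: acc = 56+9 = 65
n=4,j=2: acc = 65+6 = 71
n=4,j=3: acc = 71+7 = 78
n=4,j=4: acc = 78+8 = 86
n=4,j=5: acc = 86+9 = 95
n=4,j=6: acc = 95+10 = 105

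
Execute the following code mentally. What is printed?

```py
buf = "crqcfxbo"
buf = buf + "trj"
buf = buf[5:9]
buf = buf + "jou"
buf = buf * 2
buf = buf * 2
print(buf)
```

xbotjouxbotjouxbotjouxbotjou

+ 'trj' → 'crqcfxbotrj'
slice [5:9] → 'xbot'
+ 'jou' → 'xbotjou'
repeat ×2 → 'xbotjouxbotjou'
repeat ×2 → 'xbotjouxbotjouxbotjouxbotjou'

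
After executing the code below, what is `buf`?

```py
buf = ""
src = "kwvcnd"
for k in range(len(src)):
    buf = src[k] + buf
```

k=0: prepend 'k' → 'k'
k=1: prepend 'w' → 'wk'
k=2: prepend 'v' → 'vwk'
k=3: prepend 'c' → 'cvwk'
k=4: prepend 'n' → 'ncvwk'
k=5: prepend 'd' → 'dncvwk'

'dncvwk'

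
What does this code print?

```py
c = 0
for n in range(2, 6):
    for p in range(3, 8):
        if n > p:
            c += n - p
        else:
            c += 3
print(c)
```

55

n=2,p=3: not 2>3, c = 0+3 = 3
n=2,p=4: not 2>4, c = 3+3 = 6
n=2,p=5: not 2>5, c = 6+3 = 9
n=2,p=6: not 2>6, c = 9+3 = 12
n=2,p=7: not 2>7, c = 12+3 = 15
n=3,p=3: not 3>3, c = 15+3 = 18
n=3,p=4: not 3>4, c = 18+3 = 21
n=3,p=5: not 3>5, c = 21+3 = 24
n=3,p=6: not 3>6, c = 24+3 = 27
n=3,p=7: not 3>7, c = 27+3 = 30
n=4,p=3: 4>3, c = 30+1 = 31
n=4,p=4: not 4>4, c = 31+3 = 34
n=4,p=5: not 4>5, c = 34+3 = 37
n=4,p=6: not 4>6, c = 37+3 = 40
n=4,p=7: not 4>7, c = 40+3 = 43
n=5,p=3: 5>3, c = 43+2 = 45
n=5,p=4: 5>4, c = 45+1 = 46
n=5,p=5: not 5>5, c = 46+3 = 49
n=5,p=6: not 5>6, c = 49+3 = 52
n=5,p=7: not 5>7, c = 52+3 = 55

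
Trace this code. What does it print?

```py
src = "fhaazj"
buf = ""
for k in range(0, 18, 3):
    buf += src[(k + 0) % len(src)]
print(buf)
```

k=0: add src[0]='f' → 'f'
k=3: add src[3]='a' → 'fa'
k=6: add src[0]='f' → 'faf'
k=9: add src[3]='a' → 'fafa'
k=12: add src[0]='f' → 'fafaf'
k=15: add src[3]='a' → 'fafafa'

fafafa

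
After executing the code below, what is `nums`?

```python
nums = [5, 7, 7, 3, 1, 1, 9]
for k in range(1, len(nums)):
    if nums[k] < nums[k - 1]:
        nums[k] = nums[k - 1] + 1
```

[5, 7, 7, 8, 9, 10, 11]

k=1: 7>=5, unchanged → [5, 7, 7, 3, 1, 1, 9]
k=2: 7>=7, unchanged → [5, 7, 7, 3, 1, 1, 9]
k=3: 3<7, nums[3] = 7+1 = 8 → [5, 7, 7, 8, 1, 1, 9]
k=4: 1<8, nums[4] = 8+1 = 9 → [5, 7, 7, 8, 9, 1, 9]
k=5: 1<9, nums[5] = 9+1 = 10 → [5, 7, 7, 8, 9, 10, 9]
k=6: 9<10, nums[6] = 10+1 = 11 → [5, 7, 7, 8, 9, 10, 11]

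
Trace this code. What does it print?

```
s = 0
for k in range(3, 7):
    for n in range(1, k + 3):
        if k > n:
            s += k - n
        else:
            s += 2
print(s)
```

58

k=3,n=1: 3>1, s = 0+2 = 2
k=3,n=2: 3>2, s = 2+1 = 3
k=3,n=3: not 3>3, s = 3+2 = 5
k=3,n=4: not 3>4, s = 5+2 = 7
k=3,n=5: not 3>5, s = 7+2 = 9
k=4,n=1: 4>1, s = 9+3 = 12
k=4,n=2: 4>2, s = 12+2 = 14
k=4,n=3: 4>3, s = 14+1 = 15
k=4,n=4: not 4>4, s = 15+2 = 17
k=4,n=5: not 4>5, s = 17+2 = 19
k=4,n=6: not 4>6, s = 19+2 = 21
k=5,n=1: 5>1, s = 21+4 = 25
k=5,n=2: 5>2, s = 25+3 = 28
k=5,n=3: 5>3, s = 28+2 = 30
k=5,n=4: 5>4, s = 30+1 = 31
k=5,n=5: not 5>5, s = 31+2 = 33
k=5,n=6: not 5>6, s = 33+2 = 35
k=5,n=7: not 5>7, s = 35+2 = 37
k=6,n=1: 6>1, s = 37+5 = 42
k=6,n=2: 6>2, s = 42+4 = 46
k=6,n=3: 6>3, s = 46+3 = 49
k=6,n=4: 6>4, s = 49+2 = 51
k=6,n=5: 6>5, s = 51+1 = 52
k=6,n=6: not 6>6, s = 52+2 = 54
k=6,n=7: not 6>7, s = 54+2 = 56
k=6,n=8: not 6>8, s = 56+2 = 58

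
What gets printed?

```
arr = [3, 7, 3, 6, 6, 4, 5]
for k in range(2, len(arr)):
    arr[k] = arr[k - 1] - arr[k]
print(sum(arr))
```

k=2: arr[2] = 7-3 = 4 → [3, 7, 4, 6, 6, 4, 5]
k=3: arr[3] = 4-6 = -2 → [3, 7, 4, -2, 6, 4, 5]
k=4: arr[4] = (-2)-6 = -8 → [3, 7, 4, -2, -8, 4, 5]
k=5: arr[5] = (-8)-4 = -12 → [3, 7, 4, -2, -8, -12, 5]
k=6: arr[6] = (-12)-5 = -17 → [3, 7, 4, -2, -8, -12, -17]
sum = -25

-25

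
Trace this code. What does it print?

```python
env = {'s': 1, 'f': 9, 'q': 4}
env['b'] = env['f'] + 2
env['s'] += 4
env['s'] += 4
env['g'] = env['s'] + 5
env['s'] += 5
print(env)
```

{'s': 14, 'f': 9, 'q': 4, 'b': 11, 'g': 14}

env['b'] = env['f']+2 = 11 → {'s': 1, 'f': 9, 'q': 4, 'b': 11}
env['s'] = 1+4 = 5 → {'s': 5, 'f': 9, 'q': 4, 'b': 11}
env['s'] = 5+4 = 9 → {'s': 9, 'f': 9, 'q': 4, 'b': 11}
env['g'] = env['s']+5 = 14 → {'s': 9, 'f': 9, 'q': 4, 'b': 11, 'g': 14}
env['s'] = 9+5 = 14 → {'s': 14, 'f': 9, 'q': 4, 'b': 11, 'g': 14}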